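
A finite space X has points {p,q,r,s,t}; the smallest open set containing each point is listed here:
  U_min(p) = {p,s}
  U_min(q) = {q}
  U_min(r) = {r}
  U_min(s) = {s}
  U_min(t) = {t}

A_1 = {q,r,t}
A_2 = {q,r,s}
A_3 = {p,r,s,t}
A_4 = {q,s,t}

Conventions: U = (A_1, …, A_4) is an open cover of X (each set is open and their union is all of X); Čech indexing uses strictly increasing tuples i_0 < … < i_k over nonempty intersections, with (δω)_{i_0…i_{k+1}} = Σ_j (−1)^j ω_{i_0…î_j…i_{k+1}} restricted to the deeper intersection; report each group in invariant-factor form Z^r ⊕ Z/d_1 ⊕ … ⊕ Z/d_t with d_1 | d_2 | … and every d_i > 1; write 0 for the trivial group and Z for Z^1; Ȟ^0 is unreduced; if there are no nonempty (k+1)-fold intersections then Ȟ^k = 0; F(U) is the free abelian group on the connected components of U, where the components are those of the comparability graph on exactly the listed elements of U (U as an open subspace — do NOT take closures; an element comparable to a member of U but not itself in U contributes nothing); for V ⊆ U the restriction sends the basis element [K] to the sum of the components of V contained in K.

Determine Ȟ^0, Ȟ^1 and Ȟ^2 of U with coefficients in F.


Ȟ^0 ≅ Z^4,  Ȟ^1 ≅ 0,  Ȟ^2 ≅ 0

nonempty overlaps:
  A12={q,r} A13={r,t} A14={q,t} A23={r,s} A24={q,s} A34={s,t}
  A123={r} A124={q} A134={t} A234={s}
components per intersection:
  A1: {q} {r} {t}
  A2: {q} {r} {s}
  A3: {p,s} {r} {t}
  A4: {q} {s} {t}
  A12: {q} {r}
  A13: {r} {t}
  A14: {q} {t}
  A23: {r} {s}
  A24: {q} {s}
  A34: {s} {t}
  A123: {r}
  A124: {q}
  A134: {t}
  A234: {s}
C dims 12,12,4; δ0: rk 8, SNF 1^8; δ1: rk 4, SNF 1^4
degree 0: 12−8−0 = 4 → Ȟ^0 ≅ Z^4
degree 1: 12−4−8 = 0 → Ȟ^1 ≅ 0
degree 2: 4−0−4 = 0 → Ȟ^2 ≅ 0


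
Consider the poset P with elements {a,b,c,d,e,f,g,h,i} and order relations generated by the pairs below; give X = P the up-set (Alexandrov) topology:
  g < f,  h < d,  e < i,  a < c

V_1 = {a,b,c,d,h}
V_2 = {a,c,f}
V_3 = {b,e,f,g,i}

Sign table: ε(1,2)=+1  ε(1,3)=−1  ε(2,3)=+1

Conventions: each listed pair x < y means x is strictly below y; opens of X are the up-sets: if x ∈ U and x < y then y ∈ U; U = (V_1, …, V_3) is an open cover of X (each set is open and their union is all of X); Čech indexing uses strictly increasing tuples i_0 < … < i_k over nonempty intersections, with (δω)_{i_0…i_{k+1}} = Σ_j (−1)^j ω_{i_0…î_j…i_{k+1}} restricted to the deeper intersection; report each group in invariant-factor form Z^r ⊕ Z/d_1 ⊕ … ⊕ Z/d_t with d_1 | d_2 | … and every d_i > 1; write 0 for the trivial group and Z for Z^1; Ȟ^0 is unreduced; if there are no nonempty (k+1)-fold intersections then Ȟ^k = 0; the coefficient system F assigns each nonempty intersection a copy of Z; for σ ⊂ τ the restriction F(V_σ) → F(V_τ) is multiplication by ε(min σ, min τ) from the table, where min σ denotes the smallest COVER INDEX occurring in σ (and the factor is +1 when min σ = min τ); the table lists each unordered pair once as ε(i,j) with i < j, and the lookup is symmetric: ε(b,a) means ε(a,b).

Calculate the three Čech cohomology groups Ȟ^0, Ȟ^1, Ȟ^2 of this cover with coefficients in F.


nerve simplices:
  V12={a,c} V13={b} V23={f}
C dims 3,3; δ0: rk 3, SNF 1^2·2
degree 0: 3−3−0 = 0 → Ȟ^0 ≅ 0
degree 1: 3−0−3 = 0 plus torsion [2] → Ȟ^1 ≅ Z/2
degree 2: 0−0−0 = 0 → Ȟ^2 ≅ 0

Ȟ^0(U;F) ≅ 0, Ȟ^1(U;F) ≅ Z/2 and Ȟ^2(U;F) ≅ 0


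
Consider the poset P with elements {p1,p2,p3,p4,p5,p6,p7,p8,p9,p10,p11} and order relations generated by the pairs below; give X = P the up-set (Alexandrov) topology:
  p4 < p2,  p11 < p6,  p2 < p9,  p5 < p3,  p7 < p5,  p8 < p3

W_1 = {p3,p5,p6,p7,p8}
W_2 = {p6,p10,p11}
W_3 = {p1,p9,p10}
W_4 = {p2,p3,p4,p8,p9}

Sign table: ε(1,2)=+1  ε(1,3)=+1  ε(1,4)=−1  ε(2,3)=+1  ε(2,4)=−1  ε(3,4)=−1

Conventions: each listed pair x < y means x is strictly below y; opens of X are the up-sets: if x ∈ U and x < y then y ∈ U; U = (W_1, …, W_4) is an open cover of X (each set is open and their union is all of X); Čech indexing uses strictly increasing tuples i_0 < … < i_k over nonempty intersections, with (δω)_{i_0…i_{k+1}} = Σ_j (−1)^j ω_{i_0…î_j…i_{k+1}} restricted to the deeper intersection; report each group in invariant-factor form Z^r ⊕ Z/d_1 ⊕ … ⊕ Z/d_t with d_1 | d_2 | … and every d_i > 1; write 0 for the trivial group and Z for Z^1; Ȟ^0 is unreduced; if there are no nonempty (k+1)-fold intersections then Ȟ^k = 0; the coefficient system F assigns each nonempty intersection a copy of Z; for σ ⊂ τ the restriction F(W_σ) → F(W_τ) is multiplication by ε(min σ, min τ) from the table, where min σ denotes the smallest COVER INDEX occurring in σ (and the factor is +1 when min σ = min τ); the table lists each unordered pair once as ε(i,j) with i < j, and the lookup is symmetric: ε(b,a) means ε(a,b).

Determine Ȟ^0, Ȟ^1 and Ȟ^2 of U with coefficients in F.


Ȟ^0(U;F) ≅ Z; Ȟ^1(U;F) ≅ Z; Ȟ^2(U;F) ≅ 0

nerve simplices:
  W12={p6} W14={p3,p8} W23={p10} W34={p9}
C dims 4,4; δ0: rk 3, SNF 1^3
degree 0: 4−3−0 = 1 → Ȟ^0 ≅ Z
degree 1: 4−0−3 = 1 → Ȟ^1 ≅ Z
degree 2: 0−0−0 = 0 → Ȟ^2 ≅ 0


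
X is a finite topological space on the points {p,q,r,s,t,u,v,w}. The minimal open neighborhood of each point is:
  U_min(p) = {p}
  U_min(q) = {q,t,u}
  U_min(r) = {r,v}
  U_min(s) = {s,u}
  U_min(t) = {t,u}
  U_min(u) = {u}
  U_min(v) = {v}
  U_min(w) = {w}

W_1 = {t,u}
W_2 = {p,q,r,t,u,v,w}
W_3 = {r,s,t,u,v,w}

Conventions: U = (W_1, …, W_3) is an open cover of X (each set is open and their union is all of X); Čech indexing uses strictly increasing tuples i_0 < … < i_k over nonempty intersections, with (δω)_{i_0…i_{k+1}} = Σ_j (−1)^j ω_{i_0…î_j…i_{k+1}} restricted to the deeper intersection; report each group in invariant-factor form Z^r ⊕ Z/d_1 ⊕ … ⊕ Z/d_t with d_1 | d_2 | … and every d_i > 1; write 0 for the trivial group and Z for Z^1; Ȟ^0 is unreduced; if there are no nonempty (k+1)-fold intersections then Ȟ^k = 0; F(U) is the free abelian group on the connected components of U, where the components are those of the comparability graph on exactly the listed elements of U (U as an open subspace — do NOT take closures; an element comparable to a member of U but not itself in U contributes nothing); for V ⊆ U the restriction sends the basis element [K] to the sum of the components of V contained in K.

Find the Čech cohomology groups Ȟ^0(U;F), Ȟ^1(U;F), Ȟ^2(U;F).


nerve simplices:
  W12={t,u} W13={t,u} W23={r,t,u,v,w}
  W123={t,u}
components per intersection:
  W1: {t,u}
  W2: {p} {q,t,u} {r,v} {w}
  W3: {r,v} {s,t,u} {w}
  W12: {t,u}
  W13: {t,u}
  W23: {r,v} {t,u} {w}
  W123: {t,u}
C dims 8,5,1; δ0: rk 4, SNF 1^4; δ1: rk 1, SNF 1^1
degree 0: 8−4−0 = 4 → Ȟ^0 ≅ Z^4
degree 1: 5−1−4 = 0 → Ȟ^1 ≅ 0
degree 2: 1−0−1 = 0 → Ȟ^2 ≅ 0

Ȟ^0 ≅ Z^4, Ȟ^1 ≅ 0, Ȟ^2 ≅ 0


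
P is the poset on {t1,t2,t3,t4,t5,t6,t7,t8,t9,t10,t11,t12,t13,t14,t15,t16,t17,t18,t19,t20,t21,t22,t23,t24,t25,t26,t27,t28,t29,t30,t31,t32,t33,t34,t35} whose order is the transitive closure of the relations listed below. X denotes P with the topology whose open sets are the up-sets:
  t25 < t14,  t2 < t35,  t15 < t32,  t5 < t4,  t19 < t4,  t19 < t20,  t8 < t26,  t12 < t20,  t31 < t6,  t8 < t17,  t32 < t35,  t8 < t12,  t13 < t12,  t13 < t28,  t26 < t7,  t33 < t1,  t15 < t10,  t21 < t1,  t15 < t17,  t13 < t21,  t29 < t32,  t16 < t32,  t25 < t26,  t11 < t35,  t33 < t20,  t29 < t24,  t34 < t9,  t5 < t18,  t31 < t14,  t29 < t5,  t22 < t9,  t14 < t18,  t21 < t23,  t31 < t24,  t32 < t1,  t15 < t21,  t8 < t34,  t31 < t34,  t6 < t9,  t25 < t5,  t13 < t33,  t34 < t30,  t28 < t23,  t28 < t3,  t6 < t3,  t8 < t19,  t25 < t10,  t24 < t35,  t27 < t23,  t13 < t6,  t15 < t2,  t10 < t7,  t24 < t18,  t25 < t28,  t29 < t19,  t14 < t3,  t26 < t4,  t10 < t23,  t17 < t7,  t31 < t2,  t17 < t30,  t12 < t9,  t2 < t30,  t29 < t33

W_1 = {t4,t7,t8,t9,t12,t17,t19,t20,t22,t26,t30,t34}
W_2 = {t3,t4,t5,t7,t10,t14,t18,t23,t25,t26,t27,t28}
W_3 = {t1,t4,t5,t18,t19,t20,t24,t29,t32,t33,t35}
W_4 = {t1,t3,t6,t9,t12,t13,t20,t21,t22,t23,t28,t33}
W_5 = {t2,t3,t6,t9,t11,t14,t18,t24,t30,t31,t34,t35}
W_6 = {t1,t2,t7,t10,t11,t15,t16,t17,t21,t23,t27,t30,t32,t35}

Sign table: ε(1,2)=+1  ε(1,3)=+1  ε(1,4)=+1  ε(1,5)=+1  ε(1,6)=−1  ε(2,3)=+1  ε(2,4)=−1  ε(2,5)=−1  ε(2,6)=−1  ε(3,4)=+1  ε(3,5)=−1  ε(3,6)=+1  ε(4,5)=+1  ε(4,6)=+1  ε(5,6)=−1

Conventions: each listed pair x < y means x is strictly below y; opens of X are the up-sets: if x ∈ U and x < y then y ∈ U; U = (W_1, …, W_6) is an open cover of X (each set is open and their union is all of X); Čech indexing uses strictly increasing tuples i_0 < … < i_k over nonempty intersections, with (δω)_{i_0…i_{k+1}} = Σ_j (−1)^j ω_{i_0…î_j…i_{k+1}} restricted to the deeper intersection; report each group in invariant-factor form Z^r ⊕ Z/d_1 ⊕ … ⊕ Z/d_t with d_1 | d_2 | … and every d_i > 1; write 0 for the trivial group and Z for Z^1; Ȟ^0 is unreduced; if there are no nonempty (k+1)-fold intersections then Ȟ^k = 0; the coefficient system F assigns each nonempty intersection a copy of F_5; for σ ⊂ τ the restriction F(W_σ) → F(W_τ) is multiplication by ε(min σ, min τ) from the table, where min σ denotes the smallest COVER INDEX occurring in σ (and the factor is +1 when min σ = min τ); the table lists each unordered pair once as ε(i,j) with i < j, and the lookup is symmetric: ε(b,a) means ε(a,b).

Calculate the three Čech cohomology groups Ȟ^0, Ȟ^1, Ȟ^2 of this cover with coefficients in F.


Ȟ^0 = 0,  Ȟ^1 = 0,  Ȟ^2 = Z/5

intersection data:
  W12={t4,t7,t26} W13={t4,t19,t20} W14={t9,t12,t20,t22} W15={t9,t30,t34} W16={t7,t17,t30} W23={t4,t5,t18} W24={t3,t23,t28} W25={t3,t14,t18} W26={t7,t10,t23,t27} W34={t1,t20,t33} W35={t18,t24,t35} W36={t1,t32,t35} W45={t3,t6,t9} W46={t1,t21,t23} W56={t2,t11,t30,t35}
  W123={t4} W126={t7} W134={t20} W145={t9} W156={t30} W235={t18} W245={t3} W246={t23} W346={t1} W356={t35}
C dims 6,15,10; δ0: rk_F5 6; δ1: rk_F5 9
Ȟ^0 = (6 − 6) − 0 = 0, so Ȟ^0 ≅ 0
Ȟ^1 = (15 − 9) − 6 = 0, so Ȟ^1 ≅ 0
Ȟ^2 = (10 − 0) − 9 = 1, so Ȟ^2 ≅ Z/5


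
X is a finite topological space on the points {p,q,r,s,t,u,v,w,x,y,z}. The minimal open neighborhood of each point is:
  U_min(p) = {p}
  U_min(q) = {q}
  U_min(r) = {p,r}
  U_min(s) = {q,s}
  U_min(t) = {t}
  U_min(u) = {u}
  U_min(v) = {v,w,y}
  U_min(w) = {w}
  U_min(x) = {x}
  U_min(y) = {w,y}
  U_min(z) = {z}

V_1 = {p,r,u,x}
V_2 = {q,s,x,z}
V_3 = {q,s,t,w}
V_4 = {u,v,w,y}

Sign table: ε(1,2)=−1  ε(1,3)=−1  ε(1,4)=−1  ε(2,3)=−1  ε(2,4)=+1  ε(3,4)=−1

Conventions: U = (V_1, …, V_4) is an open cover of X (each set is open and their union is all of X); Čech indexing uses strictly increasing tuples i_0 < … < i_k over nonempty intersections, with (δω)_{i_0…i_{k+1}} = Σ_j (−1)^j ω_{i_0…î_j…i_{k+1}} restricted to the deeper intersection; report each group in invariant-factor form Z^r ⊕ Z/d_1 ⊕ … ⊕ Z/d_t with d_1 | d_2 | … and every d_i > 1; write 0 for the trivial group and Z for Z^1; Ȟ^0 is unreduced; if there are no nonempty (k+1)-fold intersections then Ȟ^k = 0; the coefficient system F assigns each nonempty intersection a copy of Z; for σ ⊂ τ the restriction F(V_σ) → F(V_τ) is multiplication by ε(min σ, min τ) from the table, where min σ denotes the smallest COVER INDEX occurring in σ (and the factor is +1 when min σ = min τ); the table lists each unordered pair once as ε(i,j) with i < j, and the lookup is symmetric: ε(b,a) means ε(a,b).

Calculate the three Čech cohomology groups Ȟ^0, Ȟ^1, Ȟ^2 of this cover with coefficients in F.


intersection data:
  V12={x} V14={u} V23={q,s} V34={w}
C dims 4,4; δ0: rk 3, SNF 1^3
Ȟ^0 = (4 − 3) − 0 = 1, so Ȟ^0 ≅ Z
Ȟ^1 = (4 − 0) − 3 = 1, so Ȟ^1 ≅ Z
Ȟ^2 = (0 − 0) − 0 = 0, so Ȟ^2 ≅ 0

Ȟ^0(U;F) ≅ Z, Ȟ^1(U;F) ≅ Z and Ȟ^2(U;F) ≅ 0


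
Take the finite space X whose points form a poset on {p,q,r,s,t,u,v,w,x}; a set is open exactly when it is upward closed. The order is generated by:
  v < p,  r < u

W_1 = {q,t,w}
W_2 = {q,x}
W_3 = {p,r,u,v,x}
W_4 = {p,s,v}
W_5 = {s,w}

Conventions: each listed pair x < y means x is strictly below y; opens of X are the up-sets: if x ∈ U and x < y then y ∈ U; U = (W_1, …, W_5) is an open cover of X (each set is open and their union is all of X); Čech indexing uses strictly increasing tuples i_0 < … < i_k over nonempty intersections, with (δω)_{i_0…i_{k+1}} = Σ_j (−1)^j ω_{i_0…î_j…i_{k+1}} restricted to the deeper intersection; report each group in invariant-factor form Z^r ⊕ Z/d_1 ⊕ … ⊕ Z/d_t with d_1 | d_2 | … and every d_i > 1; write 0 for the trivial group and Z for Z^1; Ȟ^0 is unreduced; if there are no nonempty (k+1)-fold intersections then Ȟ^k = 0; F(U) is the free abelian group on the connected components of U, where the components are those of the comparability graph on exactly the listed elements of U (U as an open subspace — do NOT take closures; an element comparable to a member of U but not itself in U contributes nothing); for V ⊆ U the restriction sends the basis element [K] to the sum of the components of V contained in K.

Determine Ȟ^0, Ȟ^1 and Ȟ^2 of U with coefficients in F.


nerve of the cover:
  W12={q} W15={w} W23={x} W34={p,v} W45={s}
components per intersection:
  W1: {q} {t} {w}
  W2: {q} {x}
  W3: {p,v} {r,u} {x}
  W4: {p,v} {s}
  W5: {s} {w}
  W12: {q}
  W15: {w}
  W23: {x}
  W34: {p,v}
  W45: {s}
C dims 12,5; δ0: rk 5, SNF 1^5
Ȟ^0 = (12 − 5) − 0 = 7, so Ȟ^0 ≅ Z^7
Ȟ^1 = (5 − 0) − 5 = 0, so Ȟ^1 ≅ 0
Ȟ^2 = (0 − 0) − 0 = 0, so Ȟ^2 ≅ 0

Ȟ^0 = Z^7, Ȟ^1 = 0 and Ȟ^2 = 0


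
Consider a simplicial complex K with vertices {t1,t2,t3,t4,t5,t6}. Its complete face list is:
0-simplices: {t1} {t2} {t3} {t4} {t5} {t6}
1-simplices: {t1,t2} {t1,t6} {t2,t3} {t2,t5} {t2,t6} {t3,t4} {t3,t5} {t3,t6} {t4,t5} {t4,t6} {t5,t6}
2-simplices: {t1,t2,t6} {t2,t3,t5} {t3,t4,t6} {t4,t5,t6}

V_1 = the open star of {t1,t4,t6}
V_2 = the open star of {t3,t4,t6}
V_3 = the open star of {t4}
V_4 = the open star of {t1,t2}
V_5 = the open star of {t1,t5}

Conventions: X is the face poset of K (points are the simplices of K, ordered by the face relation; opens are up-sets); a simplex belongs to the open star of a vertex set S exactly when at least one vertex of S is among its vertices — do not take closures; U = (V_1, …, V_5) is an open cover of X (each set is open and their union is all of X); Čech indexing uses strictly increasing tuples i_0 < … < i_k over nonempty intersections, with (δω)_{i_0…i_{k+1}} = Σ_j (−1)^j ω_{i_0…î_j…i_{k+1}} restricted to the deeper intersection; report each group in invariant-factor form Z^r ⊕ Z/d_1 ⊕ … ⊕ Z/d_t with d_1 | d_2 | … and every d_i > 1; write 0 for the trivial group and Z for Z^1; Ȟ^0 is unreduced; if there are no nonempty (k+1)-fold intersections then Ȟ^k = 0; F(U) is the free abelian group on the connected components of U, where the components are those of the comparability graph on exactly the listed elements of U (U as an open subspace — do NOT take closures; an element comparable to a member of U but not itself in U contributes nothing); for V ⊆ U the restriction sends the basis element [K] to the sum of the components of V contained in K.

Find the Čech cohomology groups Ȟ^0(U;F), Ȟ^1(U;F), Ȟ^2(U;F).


Ȟ^0(U;F) ≅ Z, Ȟ^1(U;F) ≅ Z^2, Ȟ^2(U;F) ≅ 0

cover nerve:
  V1={{t1},{t4},{t6},{t1,t2},{t1,t6},{t2,t6},{t3,t4},{t3,t6},{t4,t5},{t4,t6},{t5,t6},{t1,t2,t6},{t3,t4,t6},{t4,t5,t6}} V2={{t3},{t4},{t6},{t1,t6},{t2,t3},{t2,t6},{t3,t4},{t3,t5},{t3,t6},{t4,t5},{t4,t6},{t5,t6},{t1,t2,t6},{t2,t3,t5},{t3,t4,t6},{t4,t5,t6}} V3={{t4},{t3,t4},{t4,t5},{t4,t6},{t3,t4,t6},{t4,t5,t6}} V4={{t1},{t2},{t1,t2},{t1,t6},{t2,t3},{t2,t5},{t2,t6},{t1,t2,t6},{t2,t3,t5}} V5={{t1},{t5},{t1,t2},{t1,t6},{t2,t5},{t3,t5},{t4,t5},{t5,t6},{t1,t2,t6},{t2,t3,t5},{t4,t5,t6}}
  V12={{t4},{t6},{t1,t6},{t2,t6},{t3,t4},{t3,t6},{t4,t5},{t4,t6},{t5,t6},{t1,t2,t6},{t3,t4,t6},{t4,t5,t6}} V13={{t4},{t3,t4},{t4,t5},{t4,t6},{t3,t4,t6},{t4,t5,t6}} V14={{t1},{t1,t2},{t1,t6},{t2,t6},{t1,t2,t6}} V15={{t1},{t1,t2},{t1,t6},{t4,t5},{t5,t6},{t1,t2,t6},{t4,t5,t6}} V23={{t4},{t3,t4},{t4,t5},{t4,t6},{t3,t4,t6},{t4,t5,t6}} V24={{t1,t6},{t2,t3},{t2,t6},{t1,t2,t6},{t2,t3,t5}} V25={{t1,t6},{t3,t5},{t4,t5},{t5,t6},{t1,t2,t6},{t2,t3,t5},{t4,t5,t6}} V35={{t4,t5},{t4,t5,t6}} V45={{t1},{t1,t2},{t1,t6},{t2,t5},{t1,t2,t6},{t2,t3,t5}}
  V123={{t4},{t3,t4},{t4,t5},{t4,t6},{t3,t4,t6},{t4,t5,t6}} V124={{t1,t6},{t2,t6},{t1,t2,t6}} V125={{t1,t6},{t4,t5},{t5,t6},{t1,t2,t6},{t4,t5,t6}} V135={{t4,t5},{t4,t5,t6}} V145={{t1},{t1,t2},{t1,t6},{t1,t2,t6}} V235={{t4,t5},{t4,t5,t6}} V245={{t1,t6},{t1,t2,t6},{t2,t3,t5}}
  V1235={{t4,t5},{t4,t5,t6}} V1245={{t1,t6},{t1,t2,t6}}
components per intersection:
  V1: {{t1},{t4},{t6},{t1,t2},{t1,t6},{t2,t6},{t3,t4},{t3,t6},{t4,t5},{t4,t6},{t5,t6},{t1,t2,t6},{t3,t4,t6},{t4,t5,t6}}
  V2: {{t3},{t4},{t6},{t1,t6},{t2,t3},{t2,t6},{t3,t4},{t3,t5},{t3,t6},{t4,t5},{t4,t6},{t5,t6},{t1,t2,t6},{t2,t3,t5},{t3,t4,t6},{t4,t5,t6}}
  V3: {{t4},{t3,t4},{t4,t5},{t4,t6},{t3,t4,t6},{t4,t5,t6}}
  V4: {{t1},{t2},{t1,t2},{t1,t6},{t2,t3},{t2,t5},{t2,t6},{t1,t2,t6},{t2,t3,t5}}
  V5: {{t1},{t1,t2},{t1,t6},{t1,t2,t6}} {{t5},{t2,t5},{t3,t5},{t4,t5},{t5,t6},{t2,t3,t5},{t4,t5,t6}}
  V12: {{t4},{t6},{t1,t6},{t2,t6},{t3,t4},{t3,t6},{t4,t5},{t4,t6},{t5,t6},{t1,t2,t6},{t3,t4,t6},{t4,t5,t6}}
  V13: {{t4},{t3,t4},{t4,t5},{t4,t6},{t3,t4,t6},{t4,t5,t6}}
  V14: {{t1},{t1,t2},{t1,t6},{t2,t6},{t1,t2,t6}}
  V15: {{t1},{t1,t2},{t1,t6},{t1,t2,t6}} {{t4,t5},{t5,t6},{t4,t5,t6}}
  V23: {{t4},{t3,t4},{t4,t5},{t4,t6},{t3,t4,t6},{t4,t5,t6}}
  V24: {{t1,t6},{t2,t6},{t1,t2,t6}} {{t2,t3},{t2,t3,t5}}
  V25: {{t1,t6},{t1,t2,t6}} {{t3,t5},{t2,t3,t5}} {{t4,t5},{t5,t6},{t4,t5,t6}}
  V35: {{t4,t5},{t4,t5,t6}}
  V45: {{t1},{t1,t2},{t1,t6},{t1,t2,t6}} {{t2,t5},{t2,t3,t5}}
  V123: {{t4},{t3,t4},{t4,t5},{t4,t6},{t3,t4,t6},{t4,t5,t6}}
  V124: {{t1,t6},{t2,t6},{t1,t2,t6}}
  V125: {{t1,t6},{t1,t2,t6}} {{t4,t5},{t5,t6},{t4,t5,t6}}
  V135: {{t4,t5},{t4,t5,t6}}
  V145: {{t1},{t1,t2},{t1,t6},{t1,t2,t6}}
  V235: {{t4,t5},{t4,t5,t6}}
  V245: {{t1,t6},{t1,t2,t6}} {{t2,t3,t5}}
  V1235: {{t4,t5},{t4,t5,t6}}
  V1245: {{t1,t6},{t1,t2,t6}}
C dims 6,14,9,2; δ0: rk 5, SNF 1^5; δ1: rk 7, SNF 1^7; δ2: rk 2, SNF 1^2
Ȟ^0: (6−5)−0=1 ⇒ Z
Ȟ^1: (14−7)−5=2 ⇒ Z^2
Ȟ^2: (9−2)−7=0 ⇒ 0


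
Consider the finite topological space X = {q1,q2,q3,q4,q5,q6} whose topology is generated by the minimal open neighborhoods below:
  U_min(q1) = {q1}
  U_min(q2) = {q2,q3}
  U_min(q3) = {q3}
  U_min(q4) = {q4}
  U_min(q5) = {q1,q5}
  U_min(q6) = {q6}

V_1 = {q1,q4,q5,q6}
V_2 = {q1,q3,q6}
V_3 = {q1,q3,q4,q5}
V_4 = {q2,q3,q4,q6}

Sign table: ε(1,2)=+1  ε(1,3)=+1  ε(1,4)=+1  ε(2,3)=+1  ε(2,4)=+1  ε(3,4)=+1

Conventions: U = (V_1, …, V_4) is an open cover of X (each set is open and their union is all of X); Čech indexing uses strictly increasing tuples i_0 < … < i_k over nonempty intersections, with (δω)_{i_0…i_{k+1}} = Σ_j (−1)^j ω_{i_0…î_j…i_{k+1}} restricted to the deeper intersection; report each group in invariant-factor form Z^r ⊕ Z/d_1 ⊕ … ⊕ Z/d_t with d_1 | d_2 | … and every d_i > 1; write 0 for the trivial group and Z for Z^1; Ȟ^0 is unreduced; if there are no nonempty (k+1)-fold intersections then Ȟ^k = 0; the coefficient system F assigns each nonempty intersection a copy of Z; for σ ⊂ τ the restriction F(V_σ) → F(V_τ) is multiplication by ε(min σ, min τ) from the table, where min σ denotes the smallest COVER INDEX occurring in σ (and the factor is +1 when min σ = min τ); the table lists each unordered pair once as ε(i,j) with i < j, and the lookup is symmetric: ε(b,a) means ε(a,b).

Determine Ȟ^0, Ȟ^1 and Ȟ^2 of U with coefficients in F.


Ȟ^0(U;F) ≅ Z; Ȟ^1(U;F) ≅ 0; Ȟ^2(U;F) ≅ Z

nerve of the cover:
  V12={q1,q6} V13={q1,q4,q5} V14={q4,q6} V23={q1,q3} V24={q3,q6} V34={q3,q4}
  V123={q1} V124={q6} V134={q4} V234={q3}
C dims 4,6,4; δ0: rk 3, SNF 1^3; δ1: rk 3, SNF 1^3
Ȟ^0 = (4 − 3) − 0 = 1, so Ȟ^0 ≅ Z
Ȟ^1 = (6 − 3) − 3 = 0, so Ȟ^1 ≅ 0
Ȟ^2 = (4 − 0) − 3 = 1, so Ȟ^2 ≅ Z


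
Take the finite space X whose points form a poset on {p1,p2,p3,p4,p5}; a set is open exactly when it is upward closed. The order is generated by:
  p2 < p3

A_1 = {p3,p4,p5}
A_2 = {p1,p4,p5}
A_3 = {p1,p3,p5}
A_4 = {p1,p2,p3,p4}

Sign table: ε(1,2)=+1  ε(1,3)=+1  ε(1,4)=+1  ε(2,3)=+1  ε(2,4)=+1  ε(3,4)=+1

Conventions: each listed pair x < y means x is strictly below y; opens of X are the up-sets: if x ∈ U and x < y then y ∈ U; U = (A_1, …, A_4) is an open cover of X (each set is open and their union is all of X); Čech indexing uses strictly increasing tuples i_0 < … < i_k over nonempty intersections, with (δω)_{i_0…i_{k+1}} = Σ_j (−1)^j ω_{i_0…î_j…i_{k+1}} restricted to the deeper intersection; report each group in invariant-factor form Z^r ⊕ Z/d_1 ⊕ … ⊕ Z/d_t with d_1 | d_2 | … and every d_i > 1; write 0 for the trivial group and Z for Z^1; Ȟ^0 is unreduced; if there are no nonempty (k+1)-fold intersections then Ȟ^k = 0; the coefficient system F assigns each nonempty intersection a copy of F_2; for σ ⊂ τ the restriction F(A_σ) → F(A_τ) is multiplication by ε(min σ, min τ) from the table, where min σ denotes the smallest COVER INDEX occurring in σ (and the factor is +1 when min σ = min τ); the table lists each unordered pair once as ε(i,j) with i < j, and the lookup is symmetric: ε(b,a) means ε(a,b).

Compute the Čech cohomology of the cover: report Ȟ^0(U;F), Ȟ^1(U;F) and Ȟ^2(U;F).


Ȟ^0 ≅ Z/2; Ȟ^1 ≅ 0; Ȟ^2 ≅ Z/2

nerve of the cover:
  A12={p4,p5} A13={p3,p5} A14={p3,p4} A23={p1,p5} A24={p1,p4} A34={p1,p3}
  A123={p5} A124={p4} A134={p3} A234={p1}
C dims 4,6,4; δ0: rk_F2 3; δ1: rk_F2 3
Ȟ^0 = (4 − 3) − 0 = 1, so Ȟ^0 ≅ Z/2
Ȟ^1 = (6 − 3) − 3 = 0, so Ȟ^1 ≅ 0
Ȟ^2 = (4 − 0) − 3 = 1, so Ȟ^2 ≅ Z/2


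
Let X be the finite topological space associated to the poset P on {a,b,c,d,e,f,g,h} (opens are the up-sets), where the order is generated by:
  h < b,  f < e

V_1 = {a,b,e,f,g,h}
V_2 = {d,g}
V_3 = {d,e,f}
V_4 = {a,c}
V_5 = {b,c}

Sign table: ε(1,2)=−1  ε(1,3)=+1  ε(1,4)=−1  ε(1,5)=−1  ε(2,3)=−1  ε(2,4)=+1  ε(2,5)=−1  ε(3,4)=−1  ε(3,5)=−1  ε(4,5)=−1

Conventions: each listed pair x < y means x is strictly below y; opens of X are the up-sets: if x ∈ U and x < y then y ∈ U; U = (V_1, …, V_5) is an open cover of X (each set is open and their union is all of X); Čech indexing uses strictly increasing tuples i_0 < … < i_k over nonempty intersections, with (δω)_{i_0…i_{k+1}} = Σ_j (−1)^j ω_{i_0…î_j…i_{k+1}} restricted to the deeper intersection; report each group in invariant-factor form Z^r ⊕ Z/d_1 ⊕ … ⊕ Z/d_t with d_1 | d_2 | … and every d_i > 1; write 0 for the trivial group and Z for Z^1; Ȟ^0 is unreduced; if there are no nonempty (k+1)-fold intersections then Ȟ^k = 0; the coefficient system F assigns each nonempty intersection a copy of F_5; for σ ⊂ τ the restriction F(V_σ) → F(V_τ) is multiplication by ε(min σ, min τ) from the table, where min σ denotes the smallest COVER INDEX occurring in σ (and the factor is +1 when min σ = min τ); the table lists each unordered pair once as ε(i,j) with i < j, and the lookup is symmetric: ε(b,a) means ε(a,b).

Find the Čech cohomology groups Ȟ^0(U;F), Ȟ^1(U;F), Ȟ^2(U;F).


nerve simplices:
  V12={g} V13={e,f} V14={a} V15={b} V23={d} V45={c}
C dims 5,6; δ0: rk_F5 5
degree 0: 5−5−0 = 0 → Ȟ^0 ≅ 0
degree 1: 6−0−5 = 1 → Ȟ^1 ≅ Z/5
degree 2: 0−0−0 = 0 → Ȟ^2 ≅ 0

Ȟ^0 = 0, Ȟ^1 = Z/5 and Ȟ^2 = 0


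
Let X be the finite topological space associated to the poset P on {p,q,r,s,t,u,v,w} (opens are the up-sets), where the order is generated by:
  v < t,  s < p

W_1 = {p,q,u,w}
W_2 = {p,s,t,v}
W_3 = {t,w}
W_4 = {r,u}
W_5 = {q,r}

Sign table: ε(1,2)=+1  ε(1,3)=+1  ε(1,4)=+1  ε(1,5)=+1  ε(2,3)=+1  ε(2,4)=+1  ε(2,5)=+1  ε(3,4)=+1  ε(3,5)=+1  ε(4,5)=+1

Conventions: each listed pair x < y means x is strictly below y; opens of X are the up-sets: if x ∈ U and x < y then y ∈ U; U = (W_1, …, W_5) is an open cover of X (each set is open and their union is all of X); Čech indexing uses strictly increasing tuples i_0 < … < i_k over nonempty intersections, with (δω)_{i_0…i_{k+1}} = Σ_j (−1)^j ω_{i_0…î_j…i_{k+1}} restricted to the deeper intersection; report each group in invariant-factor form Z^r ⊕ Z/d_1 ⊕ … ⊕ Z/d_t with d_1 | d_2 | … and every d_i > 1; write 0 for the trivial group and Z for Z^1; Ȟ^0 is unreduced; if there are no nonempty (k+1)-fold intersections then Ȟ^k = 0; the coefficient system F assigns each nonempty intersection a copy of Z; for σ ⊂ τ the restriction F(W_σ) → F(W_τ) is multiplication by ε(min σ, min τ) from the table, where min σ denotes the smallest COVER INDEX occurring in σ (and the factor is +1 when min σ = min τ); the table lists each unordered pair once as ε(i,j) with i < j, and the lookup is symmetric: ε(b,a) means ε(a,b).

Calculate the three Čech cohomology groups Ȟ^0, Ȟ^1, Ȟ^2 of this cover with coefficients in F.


cover nerve:
  W12={p} W13={w} W14={u} W15={q} W23={t} W45={r}
C dims 5,6; δ0: rk 4, SNF 1^4
Ȟ^0: (5−4)−0=1 ⇒ Z
Ȟ^1: (6−0)−4=2 ⇒ Z^2
Ȟ^2: (0−0)−0=0 ⇒ 0

Ȟ^0(U;F) ≅ Z, Ȟ^1(U;F) ≅ Z^2 and Ȟ^2(U;F) ≅ 0


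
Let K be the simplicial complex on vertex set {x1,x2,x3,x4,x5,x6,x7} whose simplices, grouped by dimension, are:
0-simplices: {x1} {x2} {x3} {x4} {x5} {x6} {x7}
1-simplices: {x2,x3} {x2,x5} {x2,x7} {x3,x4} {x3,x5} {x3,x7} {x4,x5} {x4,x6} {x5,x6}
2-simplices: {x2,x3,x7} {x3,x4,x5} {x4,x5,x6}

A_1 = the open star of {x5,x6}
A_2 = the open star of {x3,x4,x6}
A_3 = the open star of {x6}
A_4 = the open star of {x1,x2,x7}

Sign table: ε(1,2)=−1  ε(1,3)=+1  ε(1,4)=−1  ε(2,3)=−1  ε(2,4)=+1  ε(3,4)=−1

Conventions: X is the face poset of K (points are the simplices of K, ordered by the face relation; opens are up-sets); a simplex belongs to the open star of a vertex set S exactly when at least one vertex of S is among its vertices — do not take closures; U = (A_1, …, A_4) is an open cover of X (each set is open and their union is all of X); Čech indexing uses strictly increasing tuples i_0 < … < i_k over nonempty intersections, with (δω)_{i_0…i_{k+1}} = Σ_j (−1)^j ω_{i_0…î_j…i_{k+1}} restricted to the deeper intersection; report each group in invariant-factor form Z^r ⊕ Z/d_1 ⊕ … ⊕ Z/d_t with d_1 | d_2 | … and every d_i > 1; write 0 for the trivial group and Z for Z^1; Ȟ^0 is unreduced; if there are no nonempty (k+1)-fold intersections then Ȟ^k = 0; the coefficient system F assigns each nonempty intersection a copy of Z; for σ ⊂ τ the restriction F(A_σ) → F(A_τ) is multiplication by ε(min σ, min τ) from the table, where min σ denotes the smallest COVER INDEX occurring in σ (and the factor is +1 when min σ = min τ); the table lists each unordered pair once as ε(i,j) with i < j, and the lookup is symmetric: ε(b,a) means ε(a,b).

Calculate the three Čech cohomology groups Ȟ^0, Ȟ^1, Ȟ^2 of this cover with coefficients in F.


Ȟ^0 ≅ Z, Ȟ^1 ≅ Z, Ȟ^2 ≅ 0

nonempty overlaps:
  A1={{x5},{x6},{x2,x5},{x3,x5},{x4,x5},{x4,x6},{x5,x6},{x3,x4,x5},{x4,x5,x6}} A2={{x3},{x4},{x6},{x2,x3},{x3,x4},{x3,x5},{x3,x7},{x4,x5},{x4,x6},{x5,x6},{x2,x3,x7},{x3,x4,x5},{x4,x5,x6}} A3={{x6},{x4,x6},{x5,x6},{x4,x5,x6}} A4={{x1},{x2},{x7},{x2,x3},{x2,x5},{x2,x7},{x3,x7},{x2,x3,x7}}
  A12={{x6},{x3,x5},{x4,x5},{x4,x6},{x5,x6},{x3,x4,x5},{x4,x5,x6}} A13={{x6},{x4,x6},{x5,x6},{x4,x5,x6}} A14={{x2,x5}} A23={{x6},{x4,x6},{x5,x6},{x4,x5,x6}} A24={{x2,x3},{x3,x7},{x2,x3,x7}}
  A123={{x6},{x4,x6},{x5,x6},{x4,x5,x6}}
C dims 4,5,1; δ0: rk 3, SNF 1^3; δ1: rk 1, SNF 1^1
degree 0: 4−3−0 = 1 → Ȟ^0 ≅ Z
degree 1: 5−1−3 = 1 → Ȟ^1 ≅ Z
degree 2: 1−0−1 = 0 → Ȟ^2 ≅ 0


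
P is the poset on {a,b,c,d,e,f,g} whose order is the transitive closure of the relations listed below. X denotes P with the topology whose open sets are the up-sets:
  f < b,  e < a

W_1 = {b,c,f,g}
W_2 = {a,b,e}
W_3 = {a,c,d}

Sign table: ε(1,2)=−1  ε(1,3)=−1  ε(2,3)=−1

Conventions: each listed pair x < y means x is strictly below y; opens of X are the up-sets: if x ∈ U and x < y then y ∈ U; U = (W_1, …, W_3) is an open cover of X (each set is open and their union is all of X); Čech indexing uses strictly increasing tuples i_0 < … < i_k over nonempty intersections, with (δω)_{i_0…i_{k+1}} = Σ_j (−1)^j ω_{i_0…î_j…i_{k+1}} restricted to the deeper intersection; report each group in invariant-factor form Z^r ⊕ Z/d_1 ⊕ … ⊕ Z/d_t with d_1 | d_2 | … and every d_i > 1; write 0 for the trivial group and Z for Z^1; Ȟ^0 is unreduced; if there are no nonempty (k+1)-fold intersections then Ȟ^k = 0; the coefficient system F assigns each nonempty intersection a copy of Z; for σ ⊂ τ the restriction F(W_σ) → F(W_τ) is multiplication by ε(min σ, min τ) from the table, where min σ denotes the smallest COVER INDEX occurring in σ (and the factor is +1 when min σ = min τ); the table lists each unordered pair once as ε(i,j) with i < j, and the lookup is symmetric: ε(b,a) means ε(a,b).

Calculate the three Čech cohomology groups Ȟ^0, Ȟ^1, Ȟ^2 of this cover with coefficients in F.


nonempty intersections:
  W12={b} W13={c} W23={a}
C dims 3,3; δ0: rk 3, SNF 1^2·2
Ȟ^0: (3−3)−0=0 ⇒ 0
Ȟ^1: (3−0)−3=0 plus torsion [2] ⇒ Z/2
Ȟ^2: (0−0)−0=0 ⇒ 0

Ȟ^0 = 0, Ȟ^1 = Z/2, Ȟ^2 = 0


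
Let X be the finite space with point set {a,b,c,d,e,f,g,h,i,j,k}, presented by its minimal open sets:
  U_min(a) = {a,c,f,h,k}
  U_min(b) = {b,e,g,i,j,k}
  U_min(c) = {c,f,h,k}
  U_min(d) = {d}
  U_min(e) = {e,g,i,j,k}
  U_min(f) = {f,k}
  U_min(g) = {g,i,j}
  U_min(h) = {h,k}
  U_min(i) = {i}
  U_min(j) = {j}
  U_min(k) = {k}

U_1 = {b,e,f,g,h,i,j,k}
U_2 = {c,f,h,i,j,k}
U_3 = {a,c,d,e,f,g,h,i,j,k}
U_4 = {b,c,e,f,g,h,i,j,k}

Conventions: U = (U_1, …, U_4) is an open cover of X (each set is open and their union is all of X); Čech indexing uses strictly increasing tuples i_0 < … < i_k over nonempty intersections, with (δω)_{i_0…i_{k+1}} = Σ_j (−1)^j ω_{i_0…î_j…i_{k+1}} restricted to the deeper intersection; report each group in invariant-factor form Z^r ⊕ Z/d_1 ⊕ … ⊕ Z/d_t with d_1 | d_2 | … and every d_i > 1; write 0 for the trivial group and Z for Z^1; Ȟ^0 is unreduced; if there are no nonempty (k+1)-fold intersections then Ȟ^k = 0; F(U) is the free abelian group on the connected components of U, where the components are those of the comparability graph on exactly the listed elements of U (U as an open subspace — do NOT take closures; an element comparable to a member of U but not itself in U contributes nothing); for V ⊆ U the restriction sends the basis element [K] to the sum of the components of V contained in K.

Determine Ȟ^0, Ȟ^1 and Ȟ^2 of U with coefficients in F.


nerve of the cover:
  U12={f,h,i,j,k} U13={e,f,g,h,i,j,k} U14={b,e,f,g,h,i,j,k} U23={c,f,h,i,j,k} U24={c,f,h,i,j,k} U34={c,e,f,g,h,i,j,k}
  U123={f,h,i,j,k} U124={f,h,i,j,k} U134={e,f,g,h,i,j,k} U234={c,f,h,i,j,k}
  U1234={f,h,i,j,k}
components per intersection:
  U1: {b,e,f,g,h,i,j,k}
  U2: {c,f,h,k} {i} {j}
  U3: {a,c,e,f,g,h,i,j,k} {d}
  U4: {b,c,e,f,g,h,i,j,k}
  U12: {f,h,k} {i} {j}
  U13: {e,f,g,h,i,j,k}
  U14: {b,e,f,g,h,i,j,k}
  U23: {c,f,h,k} {i} {j}
  U24: {c,f,h,k} {i} {j}
  U34: {c,e,f,g,h,i,j,k}
  U123: {f,h,k} {i} {j}
  U124: {f,h,k} {i} {j}
  U134: {e,f,g,h,i,j,k}
  U234: {c,f,h,k} {i} {j}
  U1234: {f,h,k} {i} {j}
C dims 7,12,10,3; δ0: rk 5, SNF 1^5; δ1: rk 7, SNF 1^7; δ2: rk 3, SNF 1^3
Ȟ^0 = (7 − 5) − 0 = 2, so Ȟ^0 ≅ Z^2
Ȟ^1 = (12 − 7) − 5 = 0, so Ȟ^1 ≅ 0
Ȟ^2 = (10 − 3) − 7 = 0, so Ȟ^2 ≅ 0

Ȟ^0 ≅ Z^2, Ȟ^1 ≅ 0, Ȟ^2 ≅ 0


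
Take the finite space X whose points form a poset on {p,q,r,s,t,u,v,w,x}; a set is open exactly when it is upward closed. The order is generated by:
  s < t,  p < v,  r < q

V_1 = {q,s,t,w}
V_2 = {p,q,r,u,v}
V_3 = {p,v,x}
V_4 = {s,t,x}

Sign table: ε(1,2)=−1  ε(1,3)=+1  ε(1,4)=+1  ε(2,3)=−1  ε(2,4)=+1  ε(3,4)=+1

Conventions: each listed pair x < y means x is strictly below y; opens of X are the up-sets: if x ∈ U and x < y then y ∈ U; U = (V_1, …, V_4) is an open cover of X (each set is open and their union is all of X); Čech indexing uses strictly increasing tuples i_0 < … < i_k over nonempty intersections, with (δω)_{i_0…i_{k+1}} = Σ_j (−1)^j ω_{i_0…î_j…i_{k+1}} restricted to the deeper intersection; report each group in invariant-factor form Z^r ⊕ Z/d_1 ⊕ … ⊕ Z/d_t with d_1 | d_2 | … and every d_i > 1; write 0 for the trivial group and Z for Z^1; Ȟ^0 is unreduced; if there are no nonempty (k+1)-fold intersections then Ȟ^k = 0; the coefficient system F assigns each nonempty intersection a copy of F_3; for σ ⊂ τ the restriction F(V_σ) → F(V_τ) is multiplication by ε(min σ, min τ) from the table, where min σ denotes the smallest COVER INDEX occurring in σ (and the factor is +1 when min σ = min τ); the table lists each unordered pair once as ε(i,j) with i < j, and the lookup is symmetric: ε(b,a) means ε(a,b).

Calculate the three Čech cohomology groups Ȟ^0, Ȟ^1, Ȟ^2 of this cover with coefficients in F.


nonempty intersections:
  V12={q} V14={s,t} V23={p,v} V34={x}
C dims 4,4; δ0: rk_F3 3
Ȟ^0: (4−3)−0=1 ⇒ Z/3
Ȟ^1: (4−0)−3=1 ⇒ Z/3
Ȟ^2: (0−0)−0=0 ⇒ 0

Ȟ^0 ≅ Z/3, Ȟ^1 ≅ Z/3, Ȟ^2 ≅ 0


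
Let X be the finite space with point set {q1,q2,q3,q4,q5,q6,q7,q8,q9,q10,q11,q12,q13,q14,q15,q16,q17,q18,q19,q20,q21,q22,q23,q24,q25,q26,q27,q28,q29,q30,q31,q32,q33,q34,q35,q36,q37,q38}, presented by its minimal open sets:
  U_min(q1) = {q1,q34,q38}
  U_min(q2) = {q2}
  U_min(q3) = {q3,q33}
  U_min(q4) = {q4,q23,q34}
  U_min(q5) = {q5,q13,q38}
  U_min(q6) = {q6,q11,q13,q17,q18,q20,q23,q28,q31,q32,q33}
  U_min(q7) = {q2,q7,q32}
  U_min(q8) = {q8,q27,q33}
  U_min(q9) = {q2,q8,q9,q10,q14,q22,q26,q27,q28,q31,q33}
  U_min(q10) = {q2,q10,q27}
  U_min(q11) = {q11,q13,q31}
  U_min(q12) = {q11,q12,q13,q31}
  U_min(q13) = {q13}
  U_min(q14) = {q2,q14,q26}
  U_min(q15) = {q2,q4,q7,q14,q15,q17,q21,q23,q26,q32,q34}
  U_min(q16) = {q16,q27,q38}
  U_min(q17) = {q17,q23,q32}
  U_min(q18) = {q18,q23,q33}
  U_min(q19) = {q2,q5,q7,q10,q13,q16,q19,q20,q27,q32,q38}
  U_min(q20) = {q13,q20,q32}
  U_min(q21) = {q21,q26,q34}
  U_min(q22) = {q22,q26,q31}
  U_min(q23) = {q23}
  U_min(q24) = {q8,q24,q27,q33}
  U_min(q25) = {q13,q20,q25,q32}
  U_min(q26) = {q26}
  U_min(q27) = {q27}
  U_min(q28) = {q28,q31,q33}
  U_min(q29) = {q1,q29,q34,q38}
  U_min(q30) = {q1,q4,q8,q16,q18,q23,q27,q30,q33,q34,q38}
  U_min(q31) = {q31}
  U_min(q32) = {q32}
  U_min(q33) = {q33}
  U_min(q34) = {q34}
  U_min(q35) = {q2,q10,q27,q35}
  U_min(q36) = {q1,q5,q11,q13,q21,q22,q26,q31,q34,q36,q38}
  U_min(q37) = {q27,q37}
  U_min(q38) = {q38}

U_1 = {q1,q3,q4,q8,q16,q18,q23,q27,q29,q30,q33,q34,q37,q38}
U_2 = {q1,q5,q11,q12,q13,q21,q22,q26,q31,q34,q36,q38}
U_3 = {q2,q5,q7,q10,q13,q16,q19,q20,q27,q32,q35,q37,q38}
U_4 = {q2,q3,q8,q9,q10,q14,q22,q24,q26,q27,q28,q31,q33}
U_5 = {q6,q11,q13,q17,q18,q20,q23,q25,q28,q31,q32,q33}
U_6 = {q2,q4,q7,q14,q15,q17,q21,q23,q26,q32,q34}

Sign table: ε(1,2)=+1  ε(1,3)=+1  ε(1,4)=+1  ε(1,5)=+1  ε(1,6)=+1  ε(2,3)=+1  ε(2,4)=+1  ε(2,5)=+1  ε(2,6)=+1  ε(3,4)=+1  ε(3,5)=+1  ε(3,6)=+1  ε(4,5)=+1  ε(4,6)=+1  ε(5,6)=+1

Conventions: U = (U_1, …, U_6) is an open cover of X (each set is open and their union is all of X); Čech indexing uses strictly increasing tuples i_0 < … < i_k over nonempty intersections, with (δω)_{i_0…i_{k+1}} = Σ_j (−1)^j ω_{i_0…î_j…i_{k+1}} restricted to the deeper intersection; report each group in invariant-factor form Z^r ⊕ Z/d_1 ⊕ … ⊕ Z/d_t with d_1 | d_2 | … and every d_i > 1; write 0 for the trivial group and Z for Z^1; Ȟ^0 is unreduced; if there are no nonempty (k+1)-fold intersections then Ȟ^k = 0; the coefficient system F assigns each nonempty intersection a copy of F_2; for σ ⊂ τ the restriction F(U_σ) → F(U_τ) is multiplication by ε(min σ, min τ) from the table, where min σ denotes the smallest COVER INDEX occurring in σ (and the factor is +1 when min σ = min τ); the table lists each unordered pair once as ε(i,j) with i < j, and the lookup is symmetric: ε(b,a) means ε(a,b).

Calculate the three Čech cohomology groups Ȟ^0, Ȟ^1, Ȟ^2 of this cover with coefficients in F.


nerve simplices:
  U12={q1,q34,q38} U13={q16,q27,q37,q38} U14={q3,q8,q27,q33} U15={q18,q23,q33} U16={q4,q23,q34} U23={q5,q13,q38} U24={q22,q26,q31} U25={q11,q13,q31} U26={q21,q26,q34} U34={q2,q10,q27} U35={q13,q20,q32} U36={q2,q7,q32} U45={q28,q31,q33} U46={q2,q14,q26} U56={q17,q23,q32}
  U123={q38} U126={q34} U134={q27} U145={q33} U156={q23} U235={q13} U245={q31} U246={q26} U346={q2} U356={q32}
C dims 6,15,10; δ0: rk_F2 5; δ1: rk_F2 9
degree 0: 6−5−0 = 1 → Ȟ^0 ≅ Z/2
degree 1: 15−9−5 = 1 → Ȟ^1 ≅ Z/2
degree 2: 10−0−9 = 1 → Ȟ^2 ≅ Z/2

Ȟ^0 = Z/2, Ȟ^1 = Z/2 and Ȟ^2 = Z/2


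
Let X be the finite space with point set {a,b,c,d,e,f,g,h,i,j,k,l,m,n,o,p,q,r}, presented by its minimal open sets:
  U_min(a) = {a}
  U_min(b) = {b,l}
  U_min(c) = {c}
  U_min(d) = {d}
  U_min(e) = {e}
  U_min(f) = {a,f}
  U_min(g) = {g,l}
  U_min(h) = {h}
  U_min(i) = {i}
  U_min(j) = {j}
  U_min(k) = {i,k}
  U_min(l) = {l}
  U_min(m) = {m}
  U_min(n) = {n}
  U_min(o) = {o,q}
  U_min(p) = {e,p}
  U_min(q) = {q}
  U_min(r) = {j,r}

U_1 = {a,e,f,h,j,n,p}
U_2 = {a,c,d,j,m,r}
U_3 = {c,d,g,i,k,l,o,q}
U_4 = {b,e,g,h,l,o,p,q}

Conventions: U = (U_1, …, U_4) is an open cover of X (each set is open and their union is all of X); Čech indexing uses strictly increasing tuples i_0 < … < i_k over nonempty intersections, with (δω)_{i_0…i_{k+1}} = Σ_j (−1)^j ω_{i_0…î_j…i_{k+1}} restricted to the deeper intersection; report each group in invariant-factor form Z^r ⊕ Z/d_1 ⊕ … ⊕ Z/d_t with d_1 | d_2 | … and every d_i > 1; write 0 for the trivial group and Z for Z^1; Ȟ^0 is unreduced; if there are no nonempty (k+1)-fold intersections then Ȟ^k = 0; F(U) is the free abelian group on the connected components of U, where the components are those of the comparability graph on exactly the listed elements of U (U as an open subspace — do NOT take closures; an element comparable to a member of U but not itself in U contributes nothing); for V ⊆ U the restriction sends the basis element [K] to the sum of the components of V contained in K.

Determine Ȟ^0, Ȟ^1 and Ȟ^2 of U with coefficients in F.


Ȟ^0 ≅ Z^11,  Ȟ^1 ≅ 0,  Ȟ^2 ≅ 0

nonempty intersections:
  U12={a,j} U14={e,h,p} U23={c,d} U34={g,l,o,q}
components per intersection:
  U1: {a,f} {e,p} {h} {j} {n}
  U2: {a} {c} {d} {j,r} {m}
  U3: {c} {d} {g,l} {i,k} {o,q}
  U4: {b,g,l} {e,p} {h} {o,q}
  U12: {a} {j}
  U14: {e,p} {h}
  U23: {c} {d}
  U34: {g,l} {o,q}
C dims 19,8; δ0: rk 8, SNF 1^8
Ȟ^0: (19−8)−0=11 ⇒ Z^11
Ȟ^1: (8−0)−8=0 ⇒ 0
Ȟ^2: (0−0)−0=0 ⇒ 0


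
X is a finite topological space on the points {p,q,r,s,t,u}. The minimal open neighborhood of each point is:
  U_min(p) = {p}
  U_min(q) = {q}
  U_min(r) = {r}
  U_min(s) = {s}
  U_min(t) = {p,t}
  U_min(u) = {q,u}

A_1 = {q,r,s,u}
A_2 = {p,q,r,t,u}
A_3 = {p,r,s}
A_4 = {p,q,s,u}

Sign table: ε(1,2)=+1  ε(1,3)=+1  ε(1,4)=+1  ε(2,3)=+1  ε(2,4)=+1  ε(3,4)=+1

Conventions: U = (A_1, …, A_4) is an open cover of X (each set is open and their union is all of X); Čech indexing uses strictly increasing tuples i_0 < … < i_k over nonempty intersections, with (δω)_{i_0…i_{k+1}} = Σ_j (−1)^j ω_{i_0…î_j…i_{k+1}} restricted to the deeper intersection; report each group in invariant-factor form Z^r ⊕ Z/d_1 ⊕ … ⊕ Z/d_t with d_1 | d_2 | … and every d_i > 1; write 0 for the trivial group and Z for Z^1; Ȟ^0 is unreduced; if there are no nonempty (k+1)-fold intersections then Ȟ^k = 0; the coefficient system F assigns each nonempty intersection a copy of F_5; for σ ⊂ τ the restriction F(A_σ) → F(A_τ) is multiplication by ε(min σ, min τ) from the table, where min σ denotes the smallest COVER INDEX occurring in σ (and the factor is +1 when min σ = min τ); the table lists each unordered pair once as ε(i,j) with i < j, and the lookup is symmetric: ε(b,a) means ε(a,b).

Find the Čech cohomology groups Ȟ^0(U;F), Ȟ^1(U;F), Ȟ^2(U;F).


Ȟ^0 = Z/5, Ȟ^1 = 0 and Ȟ^2 = Z/5

nerve simplices:
  A12={q,r,u} A13={r,s} A14={q,s,u} A23={p,r} A24={p,q,u} A34={p,s}
  A123={r} A124={q,u} A134={s} A234={p}
C dims 4,6,4; δ0: rk_F5 3; δ1: rk_F5 3
degree 0: 4−3−0 = 1 → Ȟ^0 ≅ Z/5
degree 1: 6−3−3 = 0 → Ȟ^1 ≅ 0
degree 2: 4−0−3 = 1 → Ȟ^2 ≅ Z/5
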